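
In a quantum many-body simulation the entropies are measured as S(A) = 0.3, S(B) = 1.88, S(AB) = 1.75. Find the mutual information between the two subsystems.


I(A:B) = S(A) + S(B) - S(AB)
= 0.3 + 1.88 - 1.75
= 0.4300

0.4300


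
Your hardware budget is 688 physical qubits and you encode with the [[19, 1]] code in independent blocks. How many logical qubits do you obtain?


Each code block uses 19 physical qubits for 1 logical qubit(s).
Number of complete blocks = floor(688 / 19) = 36
Logical qubits = 36 * 1
= 36

36


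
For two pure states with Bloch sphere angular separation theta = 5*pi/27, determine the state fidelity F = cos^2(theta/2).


For states separated by angle theta on Bloch sphere:
F = cos^2(theta/2)
theta = 5*pi/27 = 0.5818
theta/2 = 0.2909
cos(theta/2) = 0.9580
F = 0.9177

0.9177


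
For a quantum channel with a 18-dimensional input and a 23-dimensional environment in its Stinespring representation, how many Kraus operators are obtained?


Tracing out the environment in an orthonormal basis {|i>_E} gives Kraus operators K_i = <i|_E U |0>_E.
Number of Kraus operators = dim(H_env) = d_env
= 23

23


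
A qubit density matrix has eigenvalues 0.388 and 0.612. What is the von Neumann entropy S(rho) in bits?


S = -p*log2(p) - (1-p)*log2(1-p)
p = 0.3880, 1-p = 0.6120
= -0.3880 * log2(0.3880) - 0.6120 * log2(0.6120)
= -(-0.5300) - (-0.4335)
= 0.9635

0.9635


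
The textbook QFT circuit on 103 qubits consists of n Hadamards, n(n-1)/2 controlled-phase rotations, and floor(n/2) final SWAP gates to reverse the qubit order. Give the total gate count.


Hadamard gates: 103
Controlled rotations: n*(n-1)/2 = 103*102/2 = 5253
SWAP gates: floor(n/2) = floor(103/2) = 51
Total = 103 + 5253 + 51
= 5407

5407


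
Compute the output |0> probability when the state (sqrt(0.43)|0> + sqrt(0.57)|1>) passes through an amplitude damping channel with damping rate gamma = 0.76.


For amplitude damping with parameter gamma on state sqrt(a)|0> + sqrt(b)|1>:
alpha^2 = 0.43, beta^2 = 0.57
P(|0>) = alpha^2 + gamma * beta^2
= 0.43 + 0.76 * 0.57
= 0.43 + 0.4332
= 0.8632

0.8632


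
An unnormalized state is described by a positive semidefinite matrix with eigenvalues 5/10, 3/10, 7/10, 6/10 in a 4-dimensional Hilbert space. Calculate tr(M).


tr(M) = sum of eigenvalues
= 5/10 + 3/10 + 7/10 + 6/10
= 21/10
= 2.1000

2.1000


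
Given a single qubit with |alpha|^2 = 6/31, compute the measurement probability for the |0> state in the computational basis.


|alpha|^2 = 6/31 = 0.1935
|beta|^2 = 1 - 6/31 = 25/31 = 0.8065
P(|0>) = |alpha|^2 = 0.1935

0.1935


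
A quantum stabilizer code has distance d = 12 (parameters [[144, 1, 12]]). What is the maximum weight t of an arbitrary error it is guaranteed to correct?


Code parameters: [[144, 1, 12]], distance d = 12.
Number of correctable errors = floor((d-1)/2)
= floor((12 - 1)/2)
= floor(11/2)
= 5

5


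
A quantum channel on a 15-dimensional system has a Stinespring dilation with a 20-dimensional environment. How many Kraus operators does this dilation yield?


Tracing out the environment in an orthonormal basis {|i>_E} gives Kraus operators K_i = <i|_E U |0>_E.
Number of Kraus operators = dim(H_env) = d_env
= 20

20


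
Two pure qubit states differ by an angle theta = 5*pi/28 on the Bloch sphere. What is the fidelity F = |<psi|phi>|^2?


For states separated by angle theta on Bloch sphere:
F = cos^2(theta/2)
theta = 5*pi/28 = 0.5610
theta/2 = 0.2805
cos(theta/2) = 0.9609
F = 0.9234

0.9234


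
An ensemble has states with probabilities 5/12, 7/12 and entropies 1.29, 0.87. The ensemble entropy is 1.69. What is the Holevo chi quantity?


chi = S(rho) - sum_i p_i * S(rho_i)
Weighted entropy = 5/12 * 1.29 + 7/12 * 0.87
= 1.0450
chi = 1.69 - 1.0450
= 0.6450

0.6450


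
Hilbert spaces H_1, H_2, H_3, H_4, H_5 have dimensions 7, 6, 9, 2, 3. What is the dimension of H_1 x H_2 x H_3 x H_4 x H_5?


dim(H_1 x H_2 x H_3 x H_4 x H_5) = 7 * 6 * 9 * 2 * 3
= 42 * 9 * 2 * 3
= 378 * 2 * 3
= 756 * 3
= 2268

2268


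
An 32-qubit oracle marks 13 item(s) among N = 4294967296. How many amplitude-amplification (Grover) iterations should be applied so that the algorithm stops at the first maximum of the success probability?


After j Grover iterations the success probability is P(j) = sin^2((2j+1)*theta), where sin(theta) = sqrt(k/N).
N = 2^32 = 4294967296, k = 13
sin(theta) = sqrt(k/N) = 5.501634637e-05
theta = arcsin(sqrt(k/N)) = 5.501634639e-05 rad
P(j) reaches its first maximum when (2j+1)*theta is as close as possible to pi/2, i.e. j = round(pi/(4*theta) - 1/2).
pi/(4*theta) - 1/2 = 14275.2238
(For comparison, the common estimate pi/4 * sqrt(N/k) = 14275.7238; the exact maximiser is used here.)
Optimal iterations = 14275

14275


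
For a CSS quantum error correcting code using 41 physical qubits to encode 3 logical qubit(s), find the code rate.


Code rate R = k/n
= 3/41
= 0.0732

0.0732


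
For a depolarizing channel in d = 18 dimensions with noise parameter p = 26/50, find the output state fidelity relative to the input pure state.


F = (1-p) + p/d
= (1 - 0.5200) + 0.5200/18
= 0.4800 + 0.0289
= 0.5089

0.5089


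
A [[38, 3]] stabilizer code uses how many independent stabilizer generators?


For an [[n,k]] stabilizer code:
Number of stabilizer generators = n - k
= 38 - 3
= 35

35


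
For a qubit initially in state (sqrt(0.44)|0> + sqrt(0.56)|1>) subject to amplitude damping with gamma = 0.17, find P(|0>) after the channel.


For amplitude damping with parameter gamma on state sqrt(a)|0> + sqrt(b)|1>:
alpha^2 = 0.44, beta^2 = 0.56
P(|0>) = alpha^2 + gamma * beta^2
= 0.44 + 0.17 * 0.56
= 0.44 + 0.0952
= 0.5352

0.5352


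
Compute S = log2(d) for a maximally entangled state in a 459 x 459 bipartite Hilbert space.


For a maximally entangled state in d x d:
S = log2(d) = log2(459)
= 8.8424

8.8424


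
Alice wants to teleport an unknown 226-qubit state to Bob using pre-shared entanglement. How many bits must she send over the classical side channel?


Quantum teleportation requires 2 classical bits per qubit teleported.
226 qubit(s) -> 2 * 226 = 452 classical bits

452


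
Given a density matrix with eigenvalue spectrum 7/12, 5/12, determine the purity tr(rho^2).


tr(rho^2) = sum of eigenvalues squared
= (7/12)^2 + (5/12)^2
= (49 + 25) / 144
= 74/144
= 0.5139

0.5139


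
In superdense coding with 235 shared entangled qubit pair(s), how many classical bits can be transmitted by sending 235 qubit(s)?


Superdense coding allows 2 classical bits per shared entangled pair.
235 pair(s) -> 2 * 235 = 470 classical bits

470


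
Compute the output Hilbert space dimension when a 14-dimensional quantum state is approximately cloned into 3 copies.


Output space = H^(tensor 3) where dim(H) = 14
dim = 14^3
= 196 (after 2 factors)
= 2744 (after 3 factors)
= 2744

2744


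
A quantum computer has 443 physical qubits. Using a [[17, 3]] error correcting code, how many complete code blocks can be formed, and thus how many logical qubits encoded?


Each code block uses 17 physical qubits for 3 logical qubit(s).
Number of complete blocks = floor(443 / 17) = 26
Logical qubits = 26 * 3
= 78

78


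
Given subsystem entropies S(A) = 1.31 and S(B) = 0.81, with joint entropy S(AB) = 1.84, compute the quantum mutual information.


I(A:B) = S(A) + S(B) - S(AB)
= 1.31 + 0.81 - 1.84
= 0.2800

0.2800


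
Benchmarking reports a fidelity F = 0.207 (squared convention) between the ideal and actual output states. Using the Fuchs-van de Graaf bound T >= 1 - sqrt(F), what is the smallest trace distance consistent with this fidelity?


Fuchs-van de Graaf (squared-fidelity convention): 1 - sqrt(F) <= T <= sqrt(1 - F).
Lower bound: T >= 1 - sqrt(F)
sqrt(F) = sqrt(0.207) = 0.4550
T >= 1 - 0.4550
T >= 0.5450

0.5450


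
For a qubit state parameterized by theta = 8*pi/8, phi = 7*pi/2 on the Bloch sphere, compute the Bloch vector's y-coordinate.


theta = 3.1416, phi = 10.9956
r_y = sin(theta)*sin(phi) = 0.0000 * -1.0000
r_y = 0.0000

0.0000


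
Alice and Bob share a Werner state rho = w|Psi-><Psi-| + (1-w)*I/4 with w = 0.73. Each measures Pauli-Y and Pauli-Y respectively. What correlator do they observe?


|Psi-> = (|01> - |10>)/sqrt(2)
For the pure Bell state, <Y_A Y_B> = -1 (Bell-state Pauli correlator).
The maximally-mixed part I/4 has tr(I/4 * P tensor P) = 0 for any traceless Pauli P.
So <Y_A Y_B>_rho = w * (-1) + (1 - w) * 0
= 0.73 * (-1)
= -0.7300

-0.7300


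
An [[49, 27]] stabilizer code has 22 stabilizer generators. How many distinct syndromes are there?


Each stabilizer generator gives a binary (+1 or -1) measurement outcome.
With 22 independent generators:
Total syndromes = 2^22
= 4194304

4194304


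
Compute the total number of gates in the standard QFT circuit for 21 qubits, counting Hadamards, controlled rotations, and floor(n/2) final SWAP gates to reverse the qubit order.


Hadamard gates: 21
Controlled rotations: n*(n-1)/2 = 21*20/2 = 210
SWAP gates: floor(n/2) = floor(21/2) = 10
Total = 21 + 210 + 10
= 241

241


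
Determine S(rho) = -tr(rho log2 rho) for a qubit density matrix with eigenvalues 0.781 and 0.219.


S = -p*log2(p) - (1-p)*log2(1-p)
p = 0.7810, 1-p = 0.2190
= -0.7810 * log2(0.7810) - 0.2190 * log2(0.2190)
= -(-0.2785) - (-0.4798)
= 0.7583

0.7583


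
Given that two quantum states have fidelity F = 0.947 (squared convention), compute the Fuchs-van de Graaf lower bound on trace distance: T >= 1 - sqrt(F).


Fuchs-van de Graaf (squared-fidelity convention): 1 - sqrt(F) <= T <= sqrt(1 - F).
Lower bound: T >= 1 - sqrt(F)
sqrt(F) = sqrt(0.947) = 0.9731
T >= 1 - 0.9731
T >= 0.0269

0.0269


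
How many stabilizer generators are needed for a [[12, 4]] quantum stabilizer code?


For an [[n,k]] stabilizer code:
Number of stabilizer generators = n - k
= 12 - 4
= 8

8


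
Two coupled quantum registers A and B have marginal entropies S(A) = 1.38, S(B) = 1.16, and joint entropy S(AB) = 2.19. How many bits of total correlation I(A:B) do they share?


I(A:B) = S(A) + S(B) - S(AB)
= 1.38 + 1.16 - 2.19
= 0.3500

0.3500


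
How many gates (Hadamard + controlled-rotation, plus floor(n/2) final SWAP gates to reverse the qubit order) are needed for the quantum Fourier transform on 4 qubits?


Hadamard gates: 4
Controlled rotations: n*(n-1)/2 = 4*3/2 = 6
SWAP gates: floor(n/2) = floor(4/2) = 2
Total = 4 + 6 + 2
= 12

12


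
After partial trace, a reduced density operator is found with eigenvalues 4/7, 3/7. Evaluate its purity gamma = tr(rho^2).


tr(rho^2) = sum of eigenvalues squared
= (4/7)^2 + (3/7)^2
= (16 + 9) / 49
= 25/49
= 0.5102

0.5102


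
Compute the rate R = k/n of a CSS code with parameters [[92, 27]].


Code rate R = k/n
= 27/92
= 0.2935

0.2935


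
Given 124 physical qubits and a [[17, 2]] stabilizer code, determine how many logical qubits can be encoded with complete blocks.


Each code block uses 17 physical qubits for 2 logical qubit(s).
Number of complete blocks = floor(124 / 17) = 7
Logical qubits = 7 * 2
= 14

14


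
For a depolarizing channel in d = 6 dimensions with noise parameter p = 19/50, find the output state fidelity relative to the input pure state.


F = (1-p) + p/d
= (1 - 0.3800) + 0.3800/6
= 0.6200 + 0.0633
= 0.6833

0.6833


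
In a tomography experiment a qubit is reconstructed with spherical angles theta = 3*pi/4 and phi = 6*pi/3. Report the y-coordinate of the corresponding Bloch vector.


theta = 2.3562, phi = 6.2832
r_y = sin(theta)*sin(phi) = 0.7071 * 0.0000
r_y = 0.0000

0.0000


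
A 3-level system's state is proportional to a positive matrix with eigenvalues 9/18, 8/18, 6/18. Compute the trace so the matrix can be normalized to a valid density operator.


tr(M) = sum of eigenvalues
= 9/18 + 8/18 + 6/18
= 23/18
= 1.2778

1.2778


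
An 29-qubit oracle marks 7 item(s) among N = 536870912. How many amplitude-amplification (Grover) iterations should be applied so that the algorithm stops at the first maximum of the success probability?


After j Grover iterations the success probability is P(j) = sin^2((2j+1)*theta), where sin(theta) = sqrt(k/N).
N = 2^29 = 536870912, k = 7
sin(theta) = sqrt(k/N) = 0.0001141863216
theta = arcsin(sqrt(k/N)) = 0.0001141863219 rad
P(j) reaches its first maximum when (2j+1)*theta is as close as possible to pi/2, i.e. j = round(pi/(4*theta) - 1/2).
pi/(4*theta) - 1/2 = 6877.7158
(For comparison, the common estimate pi/4 * sqrt(N/k) = 6878.2158; the exact maximiser is used here.)
Optimal iterations = 6878

6878


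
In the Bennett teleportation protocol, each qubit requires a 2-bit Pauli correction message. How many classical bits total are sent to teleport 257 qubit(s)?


Quantum teleportation requires 2 classical bits per qubit teleported.
257 qubit(s) -> 2 * 257 = 514 classical bits

514


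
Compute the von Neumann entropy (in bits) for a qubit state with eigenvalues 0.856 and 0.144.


S = -p*log2(p) - (1-p)*log2(1-p)
p = 0.8560, 1-p = 0.1440
= -0.8560 * log2(0.8560) - 0.1440 * log2(0.1440)
= -(-0.1920) - (-0.4026)
= 0.5946

0.5946


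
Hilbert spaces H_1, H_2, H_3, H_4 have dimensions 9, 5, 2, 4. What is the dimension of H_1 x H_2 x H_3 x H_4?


dim(H_1 x H_2 x H_3 x H_4) = 9 * 5 * 2 * 4
= 45 * 2 * 4
= 90 * 4
= 360

360


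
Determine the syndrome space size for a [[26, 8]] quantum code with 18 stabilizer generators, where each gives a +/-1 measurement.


Each stabilizer generator gives a binary (+1 or -1) measurement outcome.
With 18 independent generators:
Total syndromes = 2^18
= 262144

262144


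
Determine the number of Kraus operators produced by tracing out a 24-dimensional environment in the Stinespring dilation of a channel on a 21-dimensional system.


Tracing out the environment in an orthonormal basis {|i>_E} gives Kraus operators K_i = <i|_E U |0>_E.
Number of Kraus operators = dim(H_env) = d_env
= 24

24


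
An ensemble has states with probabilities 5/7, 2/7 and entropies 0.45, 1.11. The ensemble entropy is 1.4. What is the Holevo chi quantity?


chi = S(rho) - sum_i p_i * S(rho_i)
Weighted entropy = 5/7 * 0.45 + 2/7 * 1.11
= 0.6386
chi = 1.4 - 0.6386
= 0.7614

0.7614


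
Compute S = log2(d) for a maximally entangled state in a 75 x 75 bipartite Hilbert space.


For a maximally entangled state in d x d:
S = log2(d) = log2(75)
= 6.2288

6.2288


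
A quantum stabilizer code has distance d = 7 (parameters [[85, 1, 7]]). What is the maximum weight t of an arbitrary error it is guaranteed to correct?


Code parameters: [[85, 1, 7]], distance d = 7.
Number of correctable errors = floor((d-1)/2)
= floor((7 - 1)/2)
= floor(6/2)
= 3

3


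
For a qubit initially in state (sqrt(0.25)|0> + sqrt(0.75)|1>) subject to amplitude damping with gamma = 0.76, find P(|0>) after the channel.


For amplitude damping with parameter gamma on state sqrt(a)|0> + sqrt(b)|1>:
alpha^2 = 0.25, beta^2 = 0.75
P(|0>) = alpha^2 + gamma * beta^2
= 0.25 + 0.76 * 0.75
= 0.25 + 0.5700
= 0.8200

0.8200


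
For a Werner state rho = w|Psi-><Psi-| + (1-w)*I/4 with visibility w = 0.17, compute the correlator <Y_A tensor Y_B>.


|Psi-> = (|01> - |10>)/sqrt(2)
For the pure Bell state, <Y_A Y_B> = -1 (Bell-state Pauli correlator).
The maximally-mixed part I/4 has tr(I/4 * P tensor P) = 0 for any traceless Pauli P.
So <Y_A Y_B>_rho = w * (-1) + (1 - w) * 0
= 0.17 * (-1)
= -0.1700

-0.1700


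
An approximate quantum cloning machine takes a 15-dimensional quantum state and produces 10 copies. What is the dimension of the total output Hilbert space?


Output space = H^(tensor 10) where dim(H) = 15
dim = 15^10
= 225 (after 2 factors)
= 3375 (after 3 factors)
= 50625 (after 4 factors)
= 759375 (after 5 factors)
= 11390625 (after 6 factors)
= 170859375 (after 7 factors)
= 2562890625 (after 8 factors)
= 38443359375 (after 9 factors)
= 576650390625 (after 10 factors)
= 576650390625

576650390625


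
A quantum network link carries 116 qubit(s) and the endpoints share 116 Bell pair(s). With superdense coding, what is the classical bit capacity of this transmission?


Superdense coding allows 2 classical bits per shared entangled pair.
116 pair(s) -> 2 * 116 = 232 classical bits

232


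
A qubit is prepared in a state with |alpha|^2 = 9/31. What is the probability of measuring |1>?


|alpha|^2 = 9/31 = 0.2903
|beta|^2 = 1 - 9/31 = 22/31 = 0.7097
P(|1>) = |beta|^2 = 0.7097

0.7097


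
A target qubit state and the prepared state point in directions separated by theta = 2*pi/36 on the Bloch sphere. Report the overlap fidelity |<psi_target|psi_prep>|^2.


For states separated by angle theta on Bloch sphere:
F = cos^2(theta/2)
theta = 2*pi/36 = 0.1745
theta/2 = 0.0873
cos(theta/2) = 0.9962
F = 0.9924

0.9924


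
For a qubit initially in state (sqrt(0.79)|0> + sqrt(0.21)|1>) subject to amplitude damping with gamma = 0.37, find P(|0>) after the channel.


For amplitude damping with parameter gamma on state sqrt(a)|0> + sqrt(b)|1>:
alpha^2 = 0.79, beta^2 = 0.21
P(|0>) = alpha^2 + gamma * beta^2
= 0.79 + 0.37 * 0.21
= 0.79 + 0.0777
= 0.8677

0.8677


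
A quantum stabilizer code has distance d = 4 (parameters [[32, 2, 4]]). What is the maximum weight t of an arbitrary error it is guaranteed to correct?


Code parameters: [[32, 2, 4]], distance d = 4.
Number of correctable errors = floor((d-1)/2)
= floor((4 - 1)/2)
= floor(3/2)
= 1

1


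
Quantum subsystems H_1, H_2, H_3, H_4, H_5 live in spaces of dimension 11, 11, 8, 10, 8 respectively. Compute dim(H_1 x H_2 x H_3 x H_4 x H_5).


dim(H_1 x H_2 x H_3 x H_4 x H_5) = 11 * 11 * 8 * 10 * 8
= 121 * 8 * 10 * 8
= 968 * 10 * 8
= 9680 * 8
= 77440

77440


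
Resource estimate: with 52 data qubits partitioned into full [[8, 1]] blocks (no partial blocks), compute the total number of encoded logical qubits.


Each code block uses 8 physical qubits for 1 logical qubit(s).
Number of complete blocks = floor(52 / 8) = 6
Logical qubits = 6 * 1
= 6

6


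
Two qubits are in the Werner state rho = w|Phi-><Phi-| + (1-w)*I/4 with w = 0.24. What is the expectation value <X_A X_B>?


|Phi-> = (|00> - |11>)/sqrt(2)
For the pure Bell state, <X_A X_B> = -1 (Bell-state Pauli correlator).
The maximally-mixed part I/4 has tr(I/4 * P tensor P) = 0 for any traceless Pauli P.
So <X_A X_B>_rho = w * (-1) + (1 - w) * 0
= 0.24 * (-1)
= -0.2400

-0.2400


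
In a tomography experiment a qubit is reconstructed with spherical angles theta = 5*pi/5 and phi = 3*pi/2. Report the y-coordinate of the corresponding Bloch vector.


theta = 3.1416, phi = 4.7124
r_y = sin(theta)*sin(phi) = 0.0000 * -1.0000
r_y = 0.0000

0.0000


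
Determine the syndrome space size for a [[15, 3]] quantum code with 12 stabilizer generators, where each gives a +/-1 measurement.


Each stabilizer generator gives a binary (+1 or -1) measurement outcome.
With 12 independent generators:
Total syndromes = 2^12
= 4096

4096


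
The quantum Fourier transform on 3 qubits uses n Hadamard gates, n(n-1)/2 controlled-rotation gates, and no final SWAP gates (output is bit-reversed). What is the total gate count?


Hadamard gates: 3
Controlled rotations: n*(n-1)/2 = 3*2/2 = 3
SWAP gates: 0 (omitted)
Total = 3 + 3
= 6

6


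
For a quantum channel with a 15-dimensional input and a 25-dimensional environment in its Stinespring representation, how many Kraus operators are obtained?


Tracing out the environment in an orthonormal basis {|i>_E} gives Kraus operators K_i = <i|_E U |0>_E.
Number of Kraus operators = dim(H_env) = d_env
= 25

25


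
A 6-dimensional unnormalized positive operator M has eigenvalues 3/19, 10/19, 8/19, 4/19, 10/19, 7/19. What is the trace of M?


tr(M) = sum of eigenvalues
= 3/19 + 10/19 + 8/19 + 4/19 + 10/19 + 7/19
= 42/19
= 2.2105

2.2105


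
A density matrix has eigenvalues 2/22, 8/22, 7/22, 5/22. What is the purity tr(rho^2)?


tr(rho^2) = sum of eigenvalues squared
= (2/22)^2 + (8/22)^2 + (7/22)^2 + (5/22)^2
= (4 + 64 + 49 + 25) / 484
= 142/484
= 0.2934

0.2934


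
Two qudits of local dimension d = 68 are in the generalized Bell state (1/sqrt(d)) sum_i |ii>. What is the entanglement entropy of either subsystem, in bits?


For a maximally entangled state in d x d:
S = log2(d) = log2(68)
= 6.0875

6.0875


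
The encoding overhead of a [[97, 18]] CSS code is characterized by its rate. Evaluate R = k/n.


Code rate R = k/n
= 18/97
= 0.1856

0.1856


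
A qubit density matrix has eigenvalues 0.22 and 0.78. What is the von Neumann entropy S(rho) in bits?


S = -p*log2(p) - (1-p)*log2(1-p)
p = 0.2200, 1-p = 0.7800
= -0.2200 * log2(0.2200) - 0.7800 * log2(0.7800)
= -(-0.4806) - (-0.2796)
= 0.7602

0.7602


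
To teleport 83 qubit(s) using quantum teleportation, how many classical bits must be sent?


Quantum teleportation requires 2 classical bits per qubit teleported.
83 qubit(s) -> 2 * 83 = 166 classical bits

166


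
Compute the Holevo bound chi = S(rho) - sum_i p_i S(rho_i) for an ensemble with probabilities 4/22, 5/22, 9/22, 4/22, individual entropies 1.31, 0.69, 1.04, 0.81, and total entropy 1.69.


chi = S(rho) - sum_i p_i * S(rho_i)
Weighted entropy = 4/22 * 1.31 + 5/22 * 0.69 + 9/22 * 1.04 + 4/22 * 0.81
= 0.9677
chi = 1.69 - 0.9677
= 0.7223

0.7223


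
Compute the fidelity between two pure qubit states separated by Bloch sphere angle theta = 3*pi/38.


For states separated by angle theta on Bloch sphere:
F = cos^2(theta/2)
theta = 3*pi/38 = 0.2480
theta/2 = 0.1240
cos(theta/2) = 0.9923
F = 0.9847

0.9847


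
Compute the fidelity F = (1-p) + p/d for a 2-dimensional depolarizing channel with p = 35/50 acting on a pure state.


F = (1-p) + p/d
= (1 - 0.7000) + 0.7000/2
= 0.3000 + 0.3500
= 0.6500

0.6500


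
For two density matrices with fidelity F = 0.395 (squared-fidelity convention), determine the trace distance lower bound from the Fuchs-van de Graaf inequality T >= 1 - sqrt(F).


Fuchs-van de Graaf (squared-fidelity convention): 1 - sqrt(F) <= T <= sqrt(1 - F).
Lower bound: T >= 1 - sqrt(F)
sqrt(F) = sqrt(0.395) = 0.6285
T >= 1 - 0.6285
T >= 0.3715

0.3715


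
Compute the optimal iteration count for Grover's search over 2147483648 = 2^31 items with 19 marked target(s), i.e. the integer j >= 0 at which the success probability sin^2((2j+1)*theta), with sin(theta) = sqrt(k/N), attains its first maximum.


After j Grover iterations the success probability is P(j) = sin^2((2j+1)*theta), where sin(theta) = sqrt(k/N).
N = 2^31 = 2147483648, k = 19
sin(theta) = sqrt(k/N) = 9.406149297e-05
theta = arcsin(sqrt(k/N)) = 9.40614931e-05 rad
P(j) reaches its first maximum when (2j+1)*theta is as close as possible to pi/2, i.e. j = round(pi/(4*theta) - 1/2).
pi/(4*theta) - 1/2 = 8349.3373
(For comparison, the common estimate pi/4 * sqrt(N/k) = 8349.8373; the exact maximiser is used here.)
Optimal iterations = 8349

8349


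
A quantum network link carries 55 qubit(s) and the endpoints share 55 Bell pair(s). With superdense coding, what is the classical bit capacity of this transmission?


Superdense coding allows 2 classical bits per shared entangled pair.
55 pair(s) -> 2 * 55 = 110 classical bits

110


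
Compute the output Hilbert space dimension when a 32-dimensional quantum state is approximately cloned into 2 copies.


Output space = H^(tensor 2) where dim(H) = 32
dim = 32^2
= 1024

1024


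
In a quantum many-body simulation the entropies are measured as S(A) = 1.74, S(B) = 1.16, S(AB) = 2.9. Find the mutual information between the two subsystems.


I(A:B) = S(A) + S(B) - S(AB)
= 1.74 + 1.16 - 2.9
= 0.0000

0.0000


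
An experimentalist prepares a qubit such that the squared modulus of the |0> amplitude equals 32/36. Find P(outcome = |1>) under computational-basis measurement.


|alpha|^2 = 32/36 = 0.8889
|beta|^2 = 1 - 32/36 = 4/36 = 0.1111
P(|1>) = |beta|^2 = 0.1111

0.1111


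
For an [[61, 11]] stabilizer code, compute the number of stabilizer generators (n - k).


For an [[n,k]] stabilizer code:
Number of stabilizer generators = n - k
= 61 - 11
= 50

50


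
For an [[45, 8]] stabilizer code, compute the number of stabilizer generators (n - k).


For an [[n,k]] stabilizer code:
Number of stabilizer generators = n - k
= 45 - 8
= 37

37


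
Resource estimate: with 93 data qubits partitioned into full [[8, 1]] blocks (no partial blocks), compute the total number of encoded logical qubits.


Each code block uses 8 physical qubits for 1 logical qubit(s).
Number of complete blocks = floor(93 / 8) = 11
Logical qubits = 11 * 1
= 11

11


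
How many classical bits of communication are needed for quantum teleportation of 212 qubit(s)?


Quantum teleportation requires 2 classical bits per qubit teleported.
212 qubit(s) -> 2 * 212 = 424 classical bits

424


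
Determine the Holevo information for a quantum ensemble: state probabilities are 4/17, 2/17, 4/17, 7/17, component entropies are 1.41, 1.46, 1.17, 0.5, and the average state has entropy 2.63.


chi = S(rho) - sum_i p_i * S(rho_i)
Weighted entropy = 4/17 * 1.41 + 2/17 * 1.46 + 4/17 * 1.17 + 7/17 * 0.5
= 0.9847
chi = 2.63 - 0.9847
= 1.6453

1.6453


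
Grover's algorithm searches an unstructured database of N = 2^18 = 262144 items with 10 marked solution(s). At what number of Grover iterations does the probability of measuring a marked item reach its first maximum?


After j Grover iterations the success probability is P(j) = sin^2((2j+1)*theta), where sin(theta) = sqrt(k/N).
N = 2^18 = 262144, k = 10
sin(theta) = sqrt(k/N) = 0.006176323555
theta = arcsin(sqrt(k/N)) = 0.006176362824 rad
P(j) reaches its first maximum when (2j+1)*theta is as close as possible to pi/2, i.e. j = round(pi/(4*theta) - 1/2).
pi/(4*theta) - 1/2 = 126.6619
(For comparison, the common estimate pi/4 * sqrt(N/k) = 127.1627; the exact maximiser is used here.)
Optimal iterations = 127

127


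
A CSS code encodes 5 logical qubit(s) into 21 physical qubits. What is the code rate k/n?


Code rate R = k/n
= 5/21
= 0.2381

0.2381


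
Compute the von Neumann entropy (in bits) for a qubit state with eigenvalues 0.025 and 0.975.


S = -p*log2(p) - (1-p)*log2(1-p)
p = 0.0250, 1-p = 0.9750
= -0.0250 * log2(0.0250) - 0.9750 * log2(0.9750)
= -(-0.1330) - (-0.0356)
= 0.1687

0.1687


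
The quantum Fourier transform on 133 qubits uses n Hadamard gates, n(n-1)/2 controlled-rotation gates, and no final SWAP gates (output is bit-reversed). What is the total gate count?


Hadamard gates: 133
Controlled rotations: n*(n-1)/2 = 133*132/2 = 8778
SWAP gates: 0 (omitted)
Total = 133 + 8778
= 8911

8911


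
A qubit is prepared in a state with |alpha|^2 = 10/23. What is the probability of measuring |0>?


|alpha|^2 = 10/23 = 0.4348
|beta|^2 = 1 - 10/23 = 13/23 = 0.5652
P(|0>) = |alpha|^2 = 0.4348

0.4348


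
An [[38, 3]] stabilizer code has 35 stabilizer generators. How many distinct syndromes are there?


Each stabilizer generator gives a binary (+1 or -1) measurement outcome.
With 35 independent generators:
Total syndromes = 2^35
= 34359738368

34359738368


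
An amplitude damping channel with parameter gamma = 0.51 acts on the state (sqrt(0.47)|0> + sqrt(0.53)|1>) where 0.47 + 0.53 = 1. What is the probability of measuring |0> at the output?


For amplitude damping with parameter gamma on state sqrt(a)|0> + sqrt(b)|1>:
alpha^2 = 0.47, beta^2 = 0.53
P(|0>) = alpha^2 + gamma * beta^2
= 0.47 + 0.51 * 0.53
= 0.47 + 0.2703
= 0.7403

0.7403


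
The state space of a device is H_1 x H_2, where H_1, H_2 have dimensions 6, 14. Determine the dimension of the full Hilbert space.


dim(H_1 x H_2) = 6 * 14
= 84

84


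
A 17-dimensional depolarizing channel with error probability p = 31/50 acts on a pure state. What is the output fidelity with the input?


F = (1-p) + p/d
= (1 - 0.6200) + 0.6200/17
= 0.3800 + 0.0365
= 0.4165

0.4165


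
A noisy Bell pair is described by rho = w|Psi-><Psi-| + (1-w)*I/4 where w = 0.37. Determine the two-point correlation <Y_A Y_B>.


|Psi-> = (|01> - |10>)/sqrt(2)
For the pure Bell state, <Y_A Y_B> = -1 (Bell-state Pauli correlator).
The maximally-mixed part I/4 has tr(I/4 * P tensor P) = 0 for any traceless Pauli P.
So <Y_A Y_B>_rho = w * (-1) + (1 - w) * 0
= 0.37 * (-1)
= -0.3700

-0.3700


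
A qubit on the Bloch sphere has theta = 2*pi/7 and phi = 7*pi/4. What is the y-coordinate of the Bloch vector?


theta = 0.8976, phi = 5.4978
r_y = sin(theta)*sin(phi) = 0.7818 * -0.7071
r_y = -0.5528

-0.5528


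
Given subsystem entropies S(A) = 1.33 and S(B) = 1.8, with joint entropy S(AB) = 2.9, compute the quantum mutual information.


I(A:B) = S(A) + S(B) - S(AB)
= 1.33 + 1.8 - 2.9
= 0.2300

0.2300


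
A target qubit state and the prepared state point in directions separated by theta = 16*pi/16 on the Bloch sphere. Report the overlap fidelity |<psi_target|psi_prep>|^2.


For states separated by angle theta on Bloch sphere:
F = cos^2(theta/2)
theta = 16*pi/16 = 3.1416
theta/2 = 1.5708
cos(theta/2) = 0.0000
F = 0.0000

0.0000


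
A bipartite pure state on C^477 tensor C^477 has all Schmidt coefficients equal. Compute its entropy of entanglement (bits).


For a maximally entangled state in d x d:
S = log2(d) = log2(477)
= 8.8978

8.8978


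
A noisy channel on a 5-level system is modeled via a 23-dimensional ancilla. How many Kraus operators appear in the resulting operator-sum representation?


Tracing out the environment in an orthonormal basis {|i>_E} gives Kraus operators K_i = <i|_E U |0>_E.
Number of Kraus operators = dim(H_env) = d_env
= 23

23


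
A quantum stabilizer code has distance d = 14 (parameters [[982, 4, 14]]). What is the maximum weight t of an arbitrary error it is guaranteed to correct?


Code parameters: [[982, 4, 14]], distance d = 14.
Number of correctable errors = floor((d-1)/2)
= floor((14 - 1)/2)
= floor(13/2)
= 6

6


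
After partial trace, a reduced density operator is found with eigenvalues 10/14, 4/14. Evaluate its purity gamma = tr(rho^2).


tr(rho^2) = sum of eigenvalues squared
= (10/14)^2 + (4/14)^2
= (100 + 16) / 196
= 116/196
= 0.5918

0.5918


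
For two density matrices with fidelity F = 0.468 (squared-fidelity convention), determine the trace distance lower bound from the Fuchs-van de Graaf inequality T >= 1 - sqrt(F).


Fuchs-van de Graaf (squared-fidelity convention): 1 - sqrt(F) <= T <= sqrt(1 - F).
Lower bound: T >= 1 - sqrt(F)
sqrt(F) = sqrt(0.468) = 0.6841
T >= 1 - 0.6841
T >= 0.3159

0.3159


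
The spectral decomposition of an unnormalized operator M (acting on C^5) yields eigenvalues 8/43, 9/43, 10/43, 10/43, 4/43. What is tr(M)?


tr(M) = sum of eigenvalues
= 8/43 + 9/43 + 10/43 + 10/43 + 4/43
= 41/43
= 0.9535

0.9535


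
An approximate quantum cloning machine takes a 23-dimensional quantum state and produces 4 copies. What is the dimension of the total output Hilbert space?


Output space = H^(tensor 4) where dim(H) = 23
dim = 23^4
= 529 (after 2 factors)
= 12167 (after 3 factors)
= 279841 (after 4 factors)
= 279841

279841


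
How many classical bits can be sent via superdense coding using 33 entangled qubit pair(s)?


Superdense coding allows 2 classical bits per shared entangled pair.
33 pair(s) -> 2 * 33 = 66 classical bits

66


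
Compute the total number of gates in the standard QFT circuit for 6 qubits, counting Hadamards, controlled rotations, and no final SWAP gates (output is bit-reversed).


Hadamard gates: 6
Controlled rotations: n*(n-1)/2 = 6*5/2 = 15
SWAP gates: 0 (omitted)
Total = 6 + 15
= 21

21


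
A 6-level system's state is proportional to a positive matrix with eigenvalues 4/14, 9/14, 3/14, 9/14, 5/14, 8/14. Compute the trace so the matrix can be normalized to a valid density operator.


tr(M) = sum of eigenvalues
= 4/14 + 9/14 + 3/14 + 9/14 + 5/14 + 8/14
= 38/14
= 2.7143

2.7143


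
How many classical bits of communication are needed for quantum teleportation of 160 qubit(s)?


Quantum teleportation requires 2 classical bits per qubit teleported.
160 qubit(s) -> 2 * 160 = 320 classical bits

320


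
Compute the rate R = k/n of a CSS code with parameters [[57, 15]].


Code rate R = k/n
= 15/57
= 0.2632

0.2632


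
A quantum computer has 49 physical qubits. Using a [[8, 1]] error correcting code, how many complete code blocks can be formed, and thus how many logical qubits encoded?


Each code block uses 8 physical qubits for 1 logical qubit(s).
Number of complete blocks = floor(49 / 8) = 6
Logical qubits = 6 * 1
= 6

6


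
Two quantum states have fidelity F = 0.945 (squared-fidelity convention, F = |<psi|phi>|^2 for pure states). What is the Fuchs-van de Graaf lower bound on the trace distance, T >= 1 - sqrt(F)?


Fuchs-van de Graaf (squared-fidelity convention): 1 - sqrt(F) <= T <= sqrt(1 - F).
Lower bound: T >= 1 - sqrt(F)
sqrt(F) = sqrt(0.945) = 0.9721
T >= 1 - 0.9721
T >= 0.0279

0.0279


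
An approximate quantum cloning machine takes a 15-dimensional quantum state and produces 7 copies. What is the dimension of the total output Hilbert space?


Output space = H^(tensor 7) where dim(H) = 15
dim = 15^7
= 225 (after 2 factors)
= 3375 (after 3 factors)
= 50625 (after 4 factors)
= 759375 (after 5 factors)
= 11390625 (after 6 factors)
= 170859375 (after 7 factors)
= 170859375

170859375


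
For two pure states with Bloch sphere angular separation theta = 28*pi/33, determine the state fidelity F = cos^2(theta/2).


For states separated by angle theta on Bloch sphere:
F = cos^2(theta/2)
theta = 28*pi/33 = 2.6656
theta/2 = 1.3328
cos(theta/2) = 0.2358
F = 0.0556

0.0556


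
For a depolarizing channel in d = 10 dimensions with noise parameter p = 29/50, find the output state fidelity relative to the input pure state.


F = (1-p) + p/d
= (1 - 0.5800) + 0.5800/10
= 0.4200 + 0.0580
= 0.4780

0.4780


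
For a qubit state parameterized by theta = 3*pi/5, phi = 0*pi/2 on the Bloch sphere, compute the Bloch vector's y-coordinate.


theta = 1.8850, phi = 0.0000
r_y = sin(theta)*sin(phi) = 0.9511 * 0.0000
r_y = 0.0000

0.0000


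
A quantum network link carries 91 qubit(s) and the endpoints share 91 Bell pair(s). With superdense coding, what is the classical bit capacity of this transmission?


Superdense coding allows 2 classical bits per shared entangled pair.
91 pair(s) -> 2 * 91 = 182 classical bits

182


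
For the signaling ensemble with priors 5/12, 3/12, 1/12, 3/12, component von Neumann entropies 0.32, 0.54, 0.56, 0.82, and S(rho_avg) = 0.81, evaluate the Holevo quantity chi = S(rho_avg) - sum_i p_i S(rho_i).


chi = S(rho) - sum_i p_i * S(rho_i)
Weighted entropy = 5/12 * 0.32 + 3/12 * 0.54 + 1/12 * 0.56 + 3/12 * 0.82
= 0.5200
chi = 0.81 - 0.5200
= 0.2900

0.2900


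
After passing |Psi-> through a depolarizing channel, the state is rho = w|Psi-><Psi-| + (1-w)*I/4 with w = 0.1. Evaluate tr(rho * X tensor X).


|Psi-> = (|01> - |10>)/sqrt(2)
For the pure Bell state, <X_A X_B> = -1 (Bell-state Pauli correlator).
The maximally-mixed part I/4 has tr(I/4 * P tensor P) = 0 for any traceless Pauli P.
So <X_A X_B>_rho = w * (-1) + (1 - w) * 0
= 0.1 * (-1)
= -0.1000

-0.1000


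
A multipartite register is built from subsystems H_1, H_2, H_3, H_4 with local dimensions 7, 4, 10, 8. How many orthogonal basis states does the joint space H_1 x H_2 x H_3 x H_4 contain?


dim(H_1 x H_2 x H_3 x H_4) = 7 * 4 * 10 * 8
= 28 * 10 * 8
= 280 * 8
= 2240

2240


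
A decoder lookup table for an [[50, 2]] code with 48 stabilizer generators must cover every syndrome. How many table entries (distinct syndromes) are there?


Each stabilizer generator gives a binary (+1 or -1) measurement outcome.
With 48 independent generators:
Total syndromes = 2^48
= 281474976710656

281474976710656


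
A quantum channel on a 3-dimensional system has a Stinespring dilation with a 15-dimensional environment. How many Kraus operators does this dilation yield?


Tracing out the environment in an orthonormal basis {|i>_E} gives Kraus operators K_i = <i|_E U |0>_E.
Number of Kraus operators = dim(H_env) = d_env
= 15

15


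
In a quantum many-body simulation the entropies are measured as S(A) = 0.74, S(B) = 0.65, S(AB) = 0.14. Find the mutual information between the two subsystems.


I(A:B) = S(A) + S(B) - S(AB)
= 0.74 + 0.65 - 0.14
= 1.2500

1.2500


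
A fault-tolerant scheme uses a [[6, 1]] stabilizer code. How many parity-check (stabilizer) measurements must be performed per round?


For an [[n,k]] stabilizer code:
Number of stabilizer generators = n - k
= 6 - 1
= 5

5


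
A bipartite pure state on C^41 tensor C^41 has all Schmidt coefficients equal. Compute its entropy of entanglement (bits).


For a maximally entangled state in d x d:
S = log2(d) = log2(41)
= 5.3576

5.3576


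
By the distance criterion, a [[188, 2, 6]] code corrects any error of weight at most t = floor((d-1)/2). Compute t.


Code parameters: [[188, 2, 6]], distance d = 6.
Number of correctable errors = floor((d-1)/2)
= floor((6 - 1)/2)
= floor(5/2)
= 2

2


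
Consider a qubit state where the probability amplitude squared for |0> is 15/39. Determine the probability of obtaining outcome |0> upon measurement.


|alpha|^2 = 15/39 = 0.3846
|beta|^2 = 1 - 15/39 = 24/39 = 0.6154
P(|0>) = |alpha|^2 = 0.3846

0.3846


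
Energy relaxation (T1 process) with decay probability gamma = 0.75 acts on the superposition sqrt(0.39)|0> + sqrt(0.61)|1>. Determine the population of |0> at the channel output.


For amplitude damping with parameter gamma on state sqrt(a)|0> + sqrt(b)|1>:
alpha^2 = 0.39, beta^2 = 0.61
P(|0>) = alpha^2 + gamma * beta^2
= 0.39 + 0.75 * 0.61
= 0.39 + 0.4575
= 0.8475

0.8475


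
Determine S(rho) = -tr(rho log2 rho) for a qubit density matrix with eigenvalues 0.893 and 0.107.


S = -p*log2(p) - (1-p)*log2(1-p)
p = 0.8930, 1-p = 0.1070
= -0.8930 * log2(0.8930) - 0.1070 * log2(0.1070)
= -(-0.1458) - (-0.3450)
= 0.4908

0.4908


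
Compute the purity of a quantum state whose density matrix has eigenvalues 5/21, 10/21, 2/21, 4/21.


tr(rho^2) = sum of eigenvalues squared
= (5/21)^2 + (10/21)^2 + (2/21)^2 + (4/21)^2
= (25 + 100 + 4 + 16) / 441
= 145/441
= 0.3288

0.3288


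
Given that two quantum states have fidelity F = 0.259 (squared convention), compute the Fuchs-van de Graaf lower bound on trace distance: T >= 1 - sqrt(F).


Fuchs-van de Graaf (squared-fidelity convention): 1 - sqrt(F) <= T <= sqrt(1 - F).
Lower bound: T >= 1 - sqrt(F)
sqrt(F) = sqrt(0.259) = 0.5089
T >= 1 - 0.5089
T >= 0.4911

0.4911


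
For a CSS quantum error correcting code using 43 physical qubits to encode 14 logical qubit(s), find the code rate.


Code rate R = k/n
= 14/43
= 0.3256

0.3256


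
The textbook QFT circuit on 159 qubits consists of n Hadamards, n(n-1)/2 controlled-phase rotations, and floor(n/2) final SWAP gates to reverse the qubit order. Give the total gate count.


Hadamard gates: 159
Controlled rotations: n*(n-1)/2 = 159*158/2 = 12561
SWAP gates: floor(n/2) = floor(159/2) = 79
Total = 159 + 12561 + 79
= 12799

12799


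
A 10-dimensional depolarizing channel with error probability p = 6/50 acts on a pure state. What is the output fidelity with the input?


F = (1-p) + p/d
= (1 - 0.1200) + 0.1200/10
= 0.8800 + 0.0120
= 0.8920

0.8920


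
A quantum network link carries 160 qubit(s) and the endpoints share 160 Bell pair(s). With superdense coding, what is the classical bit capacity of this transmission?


Superdense coding allows 2 classical bits per shared entangled pair.
160 pair(s) -> 2 * 160 = 320 classical bits

320


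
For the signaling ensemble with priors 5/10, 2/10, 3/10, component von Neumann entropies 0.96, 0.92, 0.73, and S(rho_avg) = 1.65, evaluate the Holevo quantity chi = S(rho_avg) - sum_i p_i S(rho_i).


chi = S(rho) - sum_i p_i * S(rho_i)
Weighted entropy = 5/10 * 0.96 + 2/10 * 0.92 + 3/10 * 0.73
= 0.8830
chi = 1.65 - 0.8830
= 0.7670

0.7670
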